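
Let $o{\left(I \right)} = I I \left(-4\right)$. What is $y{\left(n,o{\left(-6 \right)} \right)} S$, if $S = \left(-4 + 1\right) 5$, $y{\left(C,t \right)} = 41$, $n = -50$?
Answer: $-615$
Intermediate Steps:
$o{\left(I \right)} = - 4 I^{2}$ ($o{\left(I \right)} = I^{2} \left(-4\right) = - 4 I^{2}$)
$S = -15$ ($S = \left(-3\right) 5 = -15$)
$y{\left(n,o{\left(-6 \right)} \right)} S = 41 \left(-15\right) = -615$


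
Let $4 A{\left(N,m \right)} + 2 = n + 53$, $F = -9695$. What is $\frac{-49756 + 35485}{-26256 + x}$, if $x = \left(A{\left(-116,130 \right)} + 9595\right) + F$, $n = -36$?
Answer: $\frac{57084}{105409} \approx 0.54155$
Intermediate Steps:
$A{\left(N,m \right)} = \frac{15}{4}$ ($A{\left(N,m \right)} = - \frac{1}{2} + \frac{-36 + 53}{4} = - \frac{1}{2} + \frac{1}{4} \cdot 17 = - \frac{1}{2} + \frac{17}{4} = \frac{15}{4}$)
$x = - \frac{385}{4}$ ($x = \left(\frac{15}{4} + 9595\right) - 9695 = \frac{38395}{4} - 9695 = - \frac{385}{4} \approx -96.25$)
$\frac{-49756 + 35485}{-26256 + x} = \frac{-49756 + 35485}{-26256 - \frac{385}{4}} = - \frac{14271}{- \frac{105409}{4}} = \left(-14271\right) \left(- \frac{4}{105409}\right) = \frac{57084}{105409}$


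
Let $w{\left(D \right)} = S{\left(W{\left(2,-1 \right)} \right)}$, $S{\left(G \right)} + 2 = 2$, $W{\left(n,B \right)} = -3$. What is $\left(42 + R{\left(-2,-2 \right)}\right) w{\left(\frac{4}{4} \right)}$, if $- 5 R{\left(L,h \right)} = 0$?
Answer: $0$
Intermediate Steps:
$R{\left(L,h \right)} = 0$ ($R{\left(L,h \right)} = \left(- \frac{1}{5}\right) 0 = 0$)
$S{\left(G \right)} = 0$ ($S{\left(G \right)} = -2 + 2 = 0$)
$w{\left(D \right)} = 0$
$\left(42 + R{\left(-2,-2 \right)}\right) w{\left(\frac{4}{4} \right)} = \left(42 + 0\right) 0 = 42 \cdot 0 = 0$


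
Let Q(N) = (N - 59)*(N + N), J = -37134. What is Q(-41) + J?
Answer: -28934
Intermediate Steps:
Q(N) = 2*N*(-59 + N) (Q(N) = (-59 + N)*(2*N) = 2*N*(-59 + N))
Q(-41) + J = 2*(-41)*(-59 - 41) - 37134 = 2*(-41)*(-100) - 37134 = 8200 - 37134 = -28934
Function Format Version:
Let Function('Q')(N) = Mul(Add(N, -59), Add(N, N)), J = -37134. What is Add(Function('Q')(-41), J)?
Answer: -28934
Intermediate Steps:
Function('Q')(N) = Mul(2, N, Add(-59, N)) (Function('Q')(N) = Mul(Add(-59, N), Mul(2, N)) = Mul(2, N, Add(-59, N)))
Add(Function('Q')(-41), J) = Add(Mul(2, -41, Add(-59, -41)), -37134) = Add(Mul(2, -41, -100), -37134) = Add(8200, -37134) = -28934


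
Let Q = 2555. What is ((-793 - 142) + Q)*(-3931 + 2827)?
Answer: -1788480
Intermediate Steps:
((-793 - 142) + Q)*(-3931 + 2827) = ((-793 - 142) + 2555)*(-3931 + 2827) = (-935 + 2555)*(-1104) = 1620*(-1104) = -1788480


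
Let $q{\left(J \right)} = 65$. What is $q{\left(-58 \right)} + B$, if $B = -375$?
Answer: $-310$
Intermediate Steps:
$q{\left(-58 \right)} + B = 65 - 375 = -310$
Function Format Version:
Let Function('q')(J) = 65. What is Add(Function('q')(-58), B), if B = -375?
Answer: -310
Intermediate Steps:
Add(Function('q')(-58), B) = Add(65, -375) = -310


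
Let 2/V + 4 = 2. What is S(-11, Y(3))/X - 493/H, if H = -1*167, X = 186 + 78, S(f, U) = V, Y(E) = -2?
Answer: 129985/44088 ≈ 2.9483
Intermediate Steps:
V = -1 (V = 2/(-4 + 2) = 2/(-2) = 2*(-½) = -1)
S(f, U) = -1
X = 264
H = -167
S(-11, Y(3))/X - 493/H = -1/264 - 493/(-167) = -1*1/264 - 493*(-1/167) = -1/264 + 493/167 = 129985/44088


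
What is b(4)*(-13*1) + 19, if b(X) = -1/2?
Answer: 51/2 ≈ 25.500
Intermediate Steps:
b(X) = -½ (b(X) = -1*½ = -½)
b(4)*(-13*1) + 19 = -(-13)/2 + 19 = -½*(-13) + 19 = 13/2 + 19 = 51/2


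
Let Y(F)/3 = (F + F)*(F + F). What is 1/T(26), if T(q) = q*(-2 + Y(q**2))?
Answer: 1/142576460 ≈ 7.0138e-9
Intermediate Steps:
Y(F) = 12*F**2 (Y(F) = 3*((F + F)*(F + F)) = 3*((2*F)*(2*F)) = 3*(4*F**2) = 12*F**2)
T(q) = q*(-2 + 12*q**4) (T(q) = q*(-2 + 12*(q**2)**2) = q*(-2 + 12*q**4))
1/T(26) = 1/(-2*26 + 12*26**5) = 1/(-52 + 12*11881376) = 1/(-52 + 142576512) = 1/142576460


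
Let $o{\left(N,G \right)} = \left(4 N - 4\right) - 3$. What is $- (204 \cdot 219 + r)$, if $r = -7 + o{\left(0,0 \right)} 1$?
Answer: $-44662$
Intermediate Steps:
$o{\left(N,G \right)} = -7 + 4 N$ ($o{\left(N,G \right)} = \left(-4 + 4 N\right) - 3 = -7 + 4 N$)
$r = -14$ ($r = -7 + \left(-7 + 4 \cdot 0\right) 1 = -7 + \left(-7 + 0\right) 1 = -7 - 7 = -14$)
$- (204 \cdot 219 + r) = - (204 \cdot 219 - 14) = - (44676 - 14) = \left(-1\right) 44662 = -44662$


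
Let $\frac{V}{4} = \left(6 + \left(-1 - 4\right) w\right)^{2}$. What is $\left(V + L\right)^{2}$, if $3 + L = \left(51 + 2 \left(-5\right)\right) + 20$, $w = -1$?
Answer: $293764$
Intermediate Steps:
$V = 484$ ($V = 4 \left(6 + \left(-1 - 4\right) \left(-1\right)\right)^{2} = 4 \left(6 - -5\right)^{2} = 4 \left(6 + 5\right)^{2} = 4 \cdot 11^{2} = 4 \cdot 121 = 484$)
$L = 58$ ($L = -3 + \left(\left(51 + 2 \left(-5\right)\right) + 20\right) = -3 + \left(\left(51 - 10\right) + 20\right) = -3 + \left(41 + 20\right) = -3 + 61 = 58$)
$\left(V + L\right)^{2} = \left(484 + 58\right)^{2} = 542^{2} = 293764$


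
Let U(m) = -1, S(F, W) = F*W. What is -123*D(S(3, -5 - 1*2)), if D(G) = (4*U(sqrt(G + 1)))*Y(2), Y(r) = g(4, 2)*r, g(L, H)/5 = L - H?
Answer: 9840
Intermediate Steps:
g(L, H) = -5*H + 5*L (g(L, H) = 5*(L - H) = -5*H + 5*L)
Y(r) = 10*r (Y(r) = (-5*2 + 5*4)*r = (-10 + 20)*r = 10*r)
D(G) = -80 (D(G) = (4*(-1))*(10*2) = -4*20 = -80)
-123*D(S(3, -5 - 1*2)) = -123*(-80) = 9840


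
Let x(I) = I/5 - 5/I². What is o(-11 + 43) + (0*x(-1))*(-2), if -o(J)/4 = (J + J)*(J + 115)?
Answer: -37632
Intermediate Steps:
x(I) = -5/I² + I/5 (x(I) = I*(⅕) - 5/I² = I/5 - 5/I² = -5/I² + I/5)
o(J) = -8*J*(115 + J) (o(J) = -4*(J + J)*(J + 115) = -4*2*J*(115 + J) = -8*J*(115 + J))
o(-11 + 43) + (0*x(-1))*(-2) = -8*(-11 + 43)*(115 + (-11 + 43)) + (0*(-5/(-1)² + (⅕)*(-1)))*(-2) = -8*32*(115 + 32) + (0*(-5*1 - ⅕))*(-2) = -8*32*147 + (0*(-5 - ⅕))*(-2) = -37632 + (0*(-26/5))*(-2) = -37632 + 0*(-2) = -37632 + 0 = -37632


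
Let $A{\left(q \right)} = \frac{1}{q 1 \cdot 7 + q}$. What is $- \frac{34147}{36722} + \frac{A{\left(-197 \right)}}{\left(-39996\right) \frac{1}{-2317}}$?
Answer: $- \frac{1076248351093}{1157361692256} \approx -0.92992$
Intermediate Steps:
$A{\left(q \right)} = \frac{1}{8 q}$ ($A{\left(q \right)} = \frac{1}{q 7 + q} = \frac{1}{7 q + q} = \frac{1}{8 q}$)
$- \frac{34147}{36722} + \frac{A{\left(-197 \right)}}{\left(-39996\right) \frac{1}{-2317}} = - \frac{34147}{36722} + \frac{\frac{1}{8} \frac{1}{-197}}{\left(-39996\right) \frac{1}{-2317}} = \left(-34147\right) \frac{1}{36722} + \frac{\frac{1}{8} \left(- \frac{1}{197}\right)}{\left(-39996\right) \left(- \frac{1}{2317}\right)} = - \frac{34147}{36722} - \frac{1}{1576 \cdot \frac{39996}{2317}} = - \frac{34147}{36722} - \frac{2317}{63033696} = - \frac{1076248351093}{1157361692256}$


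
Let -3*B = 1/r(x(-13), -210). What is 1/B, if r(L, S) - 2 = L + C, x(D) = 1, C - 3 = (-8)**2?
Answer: -210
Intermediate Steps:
C = 67 (C = 3 + (-8)**2 = 3 + 64 = 67)
r(L, S) = 69 + L (r(L, S) = 2 + (L + 67) = 2 + (67 + L) = 69 + L)
B = -1/210 (B = -1/(3*(69 + 1)) = -1/3/70 = -1/3*1/70 = -1/210 ≈ -0.0047619)
1/B = 1/(-1/210) = -210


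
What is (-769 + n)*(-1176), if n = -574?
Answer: 1579368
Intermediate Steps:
(-769 + n)*(-1176) = (-769 - 574)*(-1176) = -1343*(-1176) = 1579368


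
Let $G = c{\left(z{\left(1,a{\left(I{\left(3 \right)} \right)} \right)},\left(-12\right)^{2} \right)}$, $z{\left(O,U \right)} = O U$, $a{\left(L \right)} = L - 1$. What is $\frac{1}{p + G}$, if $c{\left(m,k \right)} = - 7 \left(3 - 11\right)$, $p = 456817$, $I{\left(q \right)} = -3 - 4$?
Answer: $\frac{1}{456873} \approx 2.1888 \cdot 10^{-6}$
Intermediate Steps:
$I{\left(q \right)} = -7$
$a{\left(L \right)} = -1 + L$
$c{\left(m,k \right)} = 56$ ($c{\left(m,k \right)} = \left(-7\right) \left(-8\right) = 56$)
$G = 56$
$\frac{1}{p + G} = \frac{1}{456817 + 56} = \frac{1}{456873}$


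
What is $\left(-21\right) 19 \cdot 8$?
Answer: $-3192$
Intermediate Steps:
$\left(-21\right) 19 \cdot 8 = \left(-399\right) 8 = -3192$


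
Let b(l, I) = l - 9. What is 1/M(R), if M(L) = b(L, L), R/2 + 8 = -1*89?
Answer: -1/203 ≈ -0.0049261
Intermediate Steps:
b(l, I) = -9 + l
R = -194 (R = -16 + 2*(-1*89) = -16 + 2*(-89) = -16 - 178 = -194)
M(L) = -9 + L
1/M(R) = 1/(-9 - 194) = 1/(-203) = -1/203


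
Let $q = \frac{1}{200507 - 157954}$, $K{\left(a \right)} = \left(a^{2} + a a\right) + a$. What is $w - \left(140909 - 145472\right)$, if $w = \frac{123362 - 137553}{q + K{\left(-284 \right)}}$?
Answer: $\frac{31266096455432}{6852224485} \approx 4562.9$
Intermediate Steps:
$K{\left(a \right)} = a + 2 a^{2}$ ($K{\left(a \right)} = \left(a^{2} + a^{2}\right) + a = 2 a^{2} + a = a + 2 a^{2}$)
$q = \frac{1}{42553} \approx 2.35 \cdot 10^{-5}$
$w = - \frac{603869623}{6852224485}$ ($w = \frac{123362 - 137553}{\frac{1}{42553} - 284 \left(1 + 2 \left(-284\right)\right)} = - \frac{14191}{\frac{1}{42553} - 284 \left(1 - 568\right)} = - \frac{14191}{\frac{1}{42553} - -161028} = - \frac{14191}{\frac{1}{42553} + 161028} = - \frac{14191}{\frac{6852224485}{42553}} = \left(-14191\right) \frac{42553}{6852224485} = - \frac{603869623}{6852224485} \approx -0.088127$)
$w - \left(140909 - 145472\right) = - \frac{603869623}{6852224485} - \left(140909 - 145472\right) = - \frac{603869623}{6852224485} - -4563 = - \frac{603869623}{6852224485} + 4563 = \frac{31266096455432}{6852224485}$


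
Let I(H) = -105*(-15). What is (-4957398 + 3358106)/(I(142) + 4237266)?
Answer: -1599292/4238841 ≈ -0.37729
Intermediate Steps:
I(H) = 1575
(-4957398 + 3358106)/(I(142) + 4237266) = (-4957398 + 3358106)/(1575 + 4237266) = -1599292/4238841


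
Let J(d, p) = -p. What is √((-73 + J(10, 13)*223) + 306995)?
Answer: √304023 ≈ 551.38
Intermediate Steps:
√((-73 + J(10, 13)*223) + 306995) = √((-73 - 1*13*223) + 306995) = √((-73 - 13*223) + 306995) = √((-73 - 2899) + 306995) = √(-2972 + 306995) = √304023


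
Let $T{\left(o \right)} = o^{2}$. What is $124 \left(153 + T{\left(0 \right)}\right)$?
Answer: $18972$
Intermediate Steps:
$124 \left(153 + T{\left(0 \right)}\right) = 124 \left(153 + 0^{2}\right) = 124 \left(153 + 0\right) = 124 \cdot 153 = 18972$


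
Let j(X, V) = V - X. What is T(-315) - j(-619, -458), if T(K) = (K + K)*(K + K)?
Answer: 396739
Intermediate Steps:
T(K) = 4*K² (T(K) = (2*K)*(2*K) = 4*K²)
T(-315) - j(-619, -458) = 4*(-315)² - (-458 - 1*(-619)) = 4*99225 - (-458 + 619) = 396900 - 1*161 = 396900 - 161 = 396739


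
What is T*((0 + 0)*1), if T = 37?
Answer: 0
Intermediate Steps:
T*((0 + 0)*1) = 37*((0 + 0)*1) = 37*(0*1) = 37*0 = 0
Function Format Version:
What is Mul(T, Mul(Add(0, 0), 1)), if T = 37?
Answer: 0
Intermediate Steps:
Mul(T, Mul(Add(0, 0), 1)) = Mul(37, Mul(Add(0, 0), 1)) = Mul(37, Mul(0, 1)) = Mul(37, 0) = 0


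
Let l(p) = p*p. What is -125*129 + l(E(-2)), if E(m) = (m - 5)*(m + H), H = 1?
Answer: -16076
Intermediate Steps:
E(m) = (1 + m)*(-5 + m) (E(m) = (m - 5)*(m + 1) = (-5 + m)*(1 + m) = (1 + m)*(-5 + m))
l(p) = p**2
-125*129 + l(E(-2)) = -125*129 + (-5 + (-2)**2 - 4*(-2))**2 = -16125 + (-5 + 4 + 8)**2 = -16125 + 7**2 = -16125 + 49 = -16076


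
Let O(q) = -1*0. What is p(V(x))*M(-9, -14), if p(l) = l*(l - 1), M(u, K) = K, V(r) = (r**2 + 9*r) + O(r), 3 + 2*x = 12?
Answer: -406539/8 ≈ -50817.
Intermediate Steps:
O(q) = 0
x = 9/2 (x = -3/2 + (1/2)*12 = -3/2 + 6 = 9/2 ≈ 4.5000)
V(r) = r**2 + 9*r (V(r) = (r**2 + 9*r) + 0 = r**2 + 9*r)
p(l) = l*(-1 + l)
p(V(x))*M(-9, -14) = ((9*(9 + 9/2)/2)*(-1 + 9*(9 + 9/2)/2))*(-14) = (((9/2)*(27/2))*(-1 + (9/2)*(27/2)))*(-14) = (243*(-1 + 243/4)/4)*(-14) = ((243/4)*(239/4))*(-14) = (58077/16)*(-14) = -406539/8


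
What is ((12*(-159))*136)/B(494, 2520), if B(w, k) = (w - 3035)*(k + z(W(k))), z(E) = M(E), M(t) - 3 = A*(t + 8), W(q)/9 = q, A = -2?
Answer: -86496/36296491 ≈ -0.0023830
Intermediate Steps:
W(q) = 9*q
M(t) = -13 - 2*t (M(t) = 3 - 2*(t + 8) = 3 - 2*(8 + t) = 3 + (-16 - 2*t) = -13 - 2*t)
z(E) = -13 - 2*E
B(w, k) = (-3035 + w)*(-13 - 17*k) (B(w, k) = (w - 3035)*(k + (-13 - 18*k)) = (-3035 + w)*(k + (-13 - 18*k)) = (-3035 + w)*(-13 - 17*k))
((12*(-159))*136)/B(494, 2520) = ((12*(-159))*136)/(39455 - 13*494 + 51595*2520 - 17*2520*494) = (-1908*136)/(39455 - 6422 + 130019400 - 21162960) = -259488/108889473 = -259488*1/108889473 = -86496/36296491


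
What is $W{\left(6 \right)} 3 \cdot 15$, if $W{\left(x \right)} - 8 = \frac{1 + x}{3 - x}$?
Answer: $255$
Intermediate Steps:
$W{\left(x \right)} = 8 + \frac{1 + x}{3 - x}$
$W{\left(6 \right)} 3 \cdot 15 = \frac{-25 + 7 \cdot 6}{-3 + 6} \cdot 3 \cdot 15 = \frac{-25 + 42}{3} \cdot 3 \cdot 15 = \frac{1}{3} \cdot 17 \cdot 3 \cdot 15 = \frac{17}{3} \cdot 3 \cdot 15 = 17 \cdot 15 = 255$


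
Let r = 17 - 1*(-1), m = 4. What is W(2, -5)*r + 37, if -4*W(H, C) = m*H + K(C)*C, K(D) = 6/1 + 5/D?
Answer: 227/2 ≈ 113.50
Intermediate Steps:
r = 18 (r = 17 + 1 = 18)
K(D) = 6 + 5/D (K(D) = 6*1 + 5/D = 6 + 5/D)
W(H, C) = -H - C*(6 + 5/C)/4 (W(H, C) = -(4*H + (6 + 5/C)*C)/4 = -(4*H + C*(6 + 5/C))/4 = -H - C*(6 + 5/C)/4)
W(2, -5)*r + 37 = (-5/4 - 1*2 - 3/2*(-5))*18 + 37 = (-5/4 - 2 + 15/2)*18 + 37 = (17/4)*18 + 37 = 153/2 + 37 = 227/2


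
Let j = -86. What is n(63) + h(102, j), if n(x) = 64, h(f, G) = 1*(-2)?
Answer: 62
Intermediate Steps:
h(f, G) = -2
n(63) + h(102, j) = 64 - 2 = 62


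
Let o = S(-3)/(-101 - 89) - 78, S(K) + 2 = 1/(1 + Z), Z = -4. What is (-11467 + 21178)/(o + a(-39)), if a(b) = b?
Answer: -5535270/66683 ≈ -83.009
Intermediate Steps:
S(K) = -7/3 (S(K) = -2 + 1/(1 - 4) = -2 + 1/(-3) = -2 - ⅓ = -7/3)
o = -44453/570 (o = -7/3/(-101 - 89) - 78 = -7/3/(-190) - 78 = -1/190*(-7/3) - 78 = 7/570 - 78 = -44453/570 ≈ -77.988)
(-11467 + 21178)/(o + a(-39)) = (-11467 + 21178)/(-44453/570 - 39) = 9711/(-66683/570) = 9711*(-570/66683) = -5535270/66683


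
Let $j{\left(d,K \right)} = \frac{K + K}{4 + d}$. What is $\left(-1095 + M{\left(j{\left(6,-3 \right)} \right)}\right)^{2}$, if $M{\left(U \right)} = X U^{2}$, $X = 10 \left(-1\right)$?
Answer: $\frac{30173049}{25} \approx 1.2069 \cdot 10^{6}$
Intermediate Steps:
$X = -10$
$j{\left(d,K \right)} = \frac{2 K}{4 + d}$
$M{\left(U \right)} = - 10 U^{2}$
$\left(-1095 + M{\left(j{\left(6,-3 \right)} \right)}\right)^{2} = \left(-1095 - 10 \left(2 \left(-3\right) \frac{1}{4 + 6}\right)^{2}\right)^{2} = \left(-1095 - 10 \left(2 \left(-3\right) \frac{1}{10}\right)^{2}\right)^{2} = \left(-1095 - 10 \left(- \frac{3}{5}\right)^{2}\right)^{2} = \left(-1095 - \frac{18}{5}\right)^{2} = \left(- \frac{5493}{5}\right)^{2} = \frac{30173049}{25}$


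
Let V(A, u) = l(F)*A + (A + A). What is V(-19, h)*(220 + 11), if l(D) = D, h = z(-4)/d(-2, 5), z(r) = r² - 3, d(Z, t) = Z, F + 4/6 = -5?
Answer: 16093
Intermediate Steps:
F = -17/3 (F = -⅔ - 5 = -17/3 ≈ -5.6667)
z(r) = -3 + r²
h = -13/2 (h = (-3 + (-4)²)/(-2) = (-3 + 16)*(-½) = 13*(-½) = -13/2 ≈ -6.5000)
V(A, u) = -11*A/3 (V(A, u) = -17*A/3 + (A + A) = -17*A/3 + 2*A = -11*A/3)
V(-19, h)*(220 + 11) = (-11/3*(-19))*(220 + 11) = (209/3)*231 = 16093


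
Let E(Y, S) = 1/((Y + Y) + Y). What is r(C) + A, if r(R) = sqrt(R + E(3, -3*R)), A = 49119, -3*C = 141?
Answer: 49119 + I*sqrt(422)/3 ≈ 49119.0 + 6.8475*I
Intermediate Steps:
C = -47 (C = -1/3*141 = -47)
E(Y, S) = 1/(3*Y) (E(Y, S) = 1/(2*Y + Y) = 1/(3*Y))
r(R) = sqrt(1/9 + R) (r(R) = sqrt(R + (1/3)/3) = sqrt(R + (1/3)*(1/3)) = sqrt(R + 1/9) = sqrt(1/9 + R))
r(C) + A = sqrt(1 + 9*(-47))/3 + 49119 = sqrt(1 - 423)/3 + 49119 = sqrt(-422)/3 + 49119 = (I*sqrt(422))/3 + 49119 = I*sqrt(422)/3 + 49119 = 49119 + I*sqrt(422)/3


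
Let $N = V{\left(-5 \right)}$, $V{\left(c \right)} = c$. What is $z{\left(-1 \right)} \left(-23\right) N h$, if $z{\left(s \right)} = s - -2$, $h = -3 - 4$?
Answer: $-805$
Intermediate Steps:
$h = -7$
$z{\left(s \right)} = 2 + s$ ($z{\left(s \right)} = s + 2 = 2 + s$)
$N = -5$
$z{\left(-1 \right)} \left(-23\right) N h = \left(2 - 1\right) \left(-23\right) \left(\left(-5\right) \left(-7\right)\right) = 1 \left(-23\right) 35 = \left(-23\right) 35 = -805$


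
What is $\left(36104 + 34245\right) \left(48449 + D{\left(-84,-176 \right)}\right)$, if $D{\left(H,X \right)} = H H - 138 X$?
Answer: $5613357757$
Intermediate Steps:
$D{\left(H,X \right)} = H^{2} - 138 X$
$\left(36104 + 34245\right) \left(48449 + D{\left(-84,-176 \right)}\right) = \left(36104 + 34245\right) \left(48449 + \left(\left(-84\right)^{2} - -24288\right)\right) = 70349 \left(48449 + \left(7056 + 24288\right)\right) = 70349 \left(48449 + 31344\right) = 70349 \cdot 79793 = 5613357757$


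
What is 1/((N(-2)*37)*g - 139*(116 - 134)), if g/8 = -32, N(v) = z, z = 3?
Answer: -1/25914 ≈ -3.8589e-5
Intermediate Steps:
N(v) = 3
g = -256 (g = 8*(-32) = -256)
1/((N(-2)*37)*g - 139*(116 - 134)) = 1/((3*37)*(-256) - 139*(116 - 134)) = 1/(111*(-256) - 139*(-18)) = 1/(-28416 + 2502) = 1/(-25914) = -1/25914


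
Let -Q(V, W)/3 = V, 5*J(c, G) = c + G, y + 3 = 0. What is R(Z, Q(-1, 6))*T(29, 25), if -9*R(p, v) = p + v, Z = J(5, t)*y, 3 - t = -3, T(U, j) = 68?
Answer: 136/5 ≈ 27.200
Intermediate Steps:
y = -3 (y = -3 + 0 = -3)
t = 6 (t = 3 - 1*(-3) = 3 + 3 = 6)
J(c, G) = G/5 + c/5 (J(c, G) = (c + G)/5 = (G + c)/5 = G/5 + c/5)
Q(V, W) = -3*V
Z = -33/5 (Z = ((⅕)*6 + (⅕)*5)*(-3) = (6/5 + 1)*(-3) = (11/5)*(-3) = -33/5 ≈ -6.6000)
R(p, v) = -p/9 - v/9 (R(p, v) = -(p + v)/9 = -p/9 - v/9)
R(Z, Q(-1, 6))*T(29, 25) = (-⅑*(-33/5) - (-1)*(-1)/3)*68 = (11/15 - ⅑*3)*68 = (11/15 - ⅓)*68 = (⅖)*68 = 136/5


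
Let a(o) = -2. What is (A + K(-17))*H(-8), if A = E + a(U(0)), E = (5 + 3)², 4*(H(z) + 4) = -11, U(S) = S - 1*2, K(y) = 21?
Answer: -2241/4 ≈ -560.25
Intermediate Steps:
U(S) = -2 + S (U(S) = S - 2 = -2 + S)
H(z) = -27/4 (H(z) = -4 + (¼)*(-11) = -4 - 11/4 = -27/4)
E = 64 (E = 8² = 64)
A = 62 (A = 64 - 2 = 62)
(A + K(-17))*H(-8) = (62 + 21)*(-27/4) = 83*(-27/4) = -2241/4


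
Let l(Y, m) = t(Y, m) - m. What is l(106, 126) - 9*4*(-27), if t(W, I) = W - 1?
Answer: 951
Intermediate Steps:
t(W, I) = -1 + W
l(Y, m) = -1 + Y - m (l(Y, m) = (-1 + Y) - m = -1 + Y - m)
l(106, 126) - 9*4*(-27) = (-1 + 106 - 1*126) - 9*4*(-27) = (-1 + 106 - 126) - 36*(-27) = -21 - 1*(-972) = -21 + 972 = 951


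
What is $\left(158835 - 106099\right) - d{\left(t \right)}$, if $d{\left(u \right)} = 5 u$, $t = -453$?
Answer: $55001$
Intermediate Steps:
$\left(158835 - 106099\right) - d{\left(t \right)} = \left(158835 - 106099\right) - 5 \left(-453\right) = 52736 - -2265 = 52736 + 2265 = 55001$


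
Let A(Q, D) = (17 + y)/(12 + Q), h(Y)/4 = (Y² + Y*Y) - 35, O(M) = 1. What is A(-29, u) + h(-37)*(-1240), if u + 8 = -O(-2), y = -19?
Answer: -227916958/17 ≈ -1.3407e+7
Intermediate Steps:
h(Y) = -140 + 8*Y² (h(Y) = 4*((Y² + Y*Y) - 35) = 4*((Y² + Y²) - 35) = 4*(2*Y² - 35) = 4*(-35 + 2*Y²) = -140 + 8*Y²)
u = -9 (u = -8 - 1*1 = -8 - 1 = -9)
A(Q, D) = -2/(12 + Q) (A(Q, D) = (17 - 19)/(12 + Q) = -2/(12 + Q))
A(-29, u) + h(-37)*(-1240) = -2/(12 - 29) + (-140 + 8*(-37)²)*(-1240) = -2/(-17) + (-140 + 8*1369)*(-1240) = -2*(-1/17) + (-140 + 10952)*(-1240) = 2/17 + 10812*(-1240) = 2/17 - 13406880 = -227916958/17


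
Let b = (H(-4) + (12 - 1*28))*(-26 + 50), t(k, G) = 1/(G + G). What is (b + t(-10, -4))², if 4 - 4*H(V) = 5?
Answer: 9740641/64 ≈ 1.5220e+5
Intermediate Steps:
H(V) = -¼ (H(V) = 1 - ¼*5 = 1 - 5/4 = -¼)
t(k, G) = 1/(2*G)
b = -390 (b = (-¼ + (12 - 1*28))*(-26 + 50) = (-¼ + (12 - 28))*24 = (-¼ - 16)*24 = -65/4*24 = -390)
(b + t(-10, -4))² = (-390 + (½)/(-4))² = (-390 + (½)*(-¼))² = (-390 - ⅛)² = (-3121/8)² = 9740641/64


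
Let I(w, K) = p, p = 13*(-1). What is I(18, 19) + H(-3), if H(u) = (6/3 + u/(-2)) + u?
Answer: -25/2 ≈ -12.500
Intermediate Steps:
p = -13
I(w, K) = -13
H(u) = 2 + u/2 (H(u) = (6*(⅓) + u*(-½)) + u = (2 - u/2) + u = 2 + u/2)
I(18, 19) + H(-3) = -13 + (2 + (½)*(-3)) = -13 + (2 - 3/2) = -13 + ½ = -25/2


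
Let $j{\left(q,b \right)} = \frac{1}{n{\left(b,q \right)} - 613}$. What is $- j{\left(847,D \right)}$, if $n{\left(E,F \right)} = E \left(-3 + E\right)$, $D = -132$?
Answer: $- \frac{1}{17207} \approx -5.8116 \cdot 10^{-5}$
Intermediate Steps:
$j{\left(q,b \right)} = \frac{1}{-613 + b \left(-3 + b\right)}$ ($j{\left(q,b \right)} = \frac{1}{b \left(-3 + b\right) - 613} = \frac{1}{-613 + b \left(-3 + b\right)}$)
$- j{\left(847,D \right)} = - \frac{1}{-613 - 132 \left(-3 - 132\right)} = - \frac{1}{-613 - -17820} = - \frac{1}{-613 + 17820} = - \frac{1}{17207}$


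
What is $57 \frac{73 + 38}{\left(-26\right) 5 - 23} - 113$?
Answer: $- \frac{2624}{17} \approx -154.35$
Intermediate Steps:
$57 \frac{73 + 38}{\left(-26\right) 5 - 23} - 113 = 57 \frac{111}{-130 - 23} - 113 = 57 \frac{111}{-153} - 113 = 57 \cdot 111 \left(- \frac{1}{153}\right) - 113 = 57 \left(- \frac{37}{51}\right) - 113 = - \frac{703}{17} - 113 = - \frac{2624}{17}$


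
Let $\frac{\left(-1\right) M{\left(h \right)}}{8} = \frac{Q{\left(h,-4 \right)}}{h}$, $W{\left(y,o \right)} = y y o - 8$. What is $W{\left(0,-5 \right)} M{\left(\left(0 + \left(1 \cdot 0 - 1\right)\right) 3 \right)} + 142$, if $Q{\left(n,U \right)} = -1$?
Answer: $\frac{490}{3} \approx 163.33$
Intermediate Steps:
$W{\left(y,o \right)} = -8 + o y^{2}$ ($W{\left(y,o \right)} = y^{2} o - 8 = o y^{2} - 8 = -8 + o y^{2}$)
$M{\left(h \right)} = \frac{8}{h}$ ($M{\left(h \right)} = - 8 \left(- \frac{1}{h}\right) = \frac{8}{h}$)
$W{\left(0,-5 \right)} M{\left(\left(0 + \left(1 \cdot 0 - 1\right)\right) 3 \right)} + 142 = \left(-8 - 5 \cdot 0^{2}\right) \frac{8}{\left(0 + \left(1 \cdot 0 - 1\right)\right) 3} + 142 = \left(-8 - 0\right) \frac{8}{\left(0 + \left(0 - 1\right)\right) 3} + 142 = \left(-8 + 0\right) \frac{8}{\left(0 - 1\right) 3} + 142 = - 8 \frac{8}{\left(-1\right) 3} + 142 = - 8 \frac{8}{-3} + 142 = - 8 \cdot 8 \left(- \frac{1}{3}\right) + 142 = \left(-8\right) \left(- \frac{8}{3}\right) + 142 = \frac{64}{3} + 142 = \frac{490}{3}$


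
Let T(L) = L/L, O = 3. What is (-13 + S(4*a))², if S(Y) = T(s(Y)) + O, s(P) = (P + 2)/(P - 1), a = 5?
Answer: 81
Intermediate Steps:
s(P) = (2 + P)/(-1 + P)
T(L) = 1
S(Y) = 4 (S(Y) = 1 + 3 = 4)
(-13 + S(4*a))² = (-13 + 4)² = (-9)² = 81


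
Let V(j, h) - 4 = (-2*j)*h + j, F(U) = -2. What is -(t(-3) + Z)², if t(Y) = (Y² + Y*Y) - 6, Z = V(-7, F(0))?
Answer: -361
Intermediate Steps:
V(j, h) = 4 + j - 2*h*j (V(j, h) = 4 + ((-2*j)*h + j) = 4 + (-2*h*j + j) = 4 + (j - 2*h*j) = 4 + j - 2*h*j)
Z = -31 (Z = 4 - 7 - 2*(-2)*(-7) = 4 - 7 - 28 = -31)
t(Y) = -6 + 2*Y² (t(Y) = (Y² + Y²) - 6 = 2*Y² - 6 = -6 + 2*Y²)
-(t(-3) + Z)² = -((-6 + 2*(-3)²) - 31)² = -((-6 + 2*9) - 31)² = -((-6 + 18) - 31)² = -(12 - 31)² = -1*(-19)² = -1*361 = -361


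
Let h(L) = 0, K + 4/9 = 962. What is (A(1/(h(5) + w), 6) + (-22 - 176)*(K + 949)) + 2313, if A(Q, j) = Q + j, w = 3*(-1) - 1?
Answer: -1503885/4 ≈ -3.7597e+5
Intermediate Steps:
K = 8654/9 (K = -4/9 + 962 = 8654/9 ≈ 961.56)
w = -4 (w = -3 - 1 = -4)
(A(1/(h(5) + w), 6) + (-22 - 176)*(K + 949)) + 2313 = ((1/(0 - 4) + 6) + (-22 - 176)*(8654/9 + 949)) + 2313 = ((1/(-4) + 6) - 198*17195/9) + 2313 = ((-¼ + 6) - 378290) + 2313 = (23/4 - 378290) + 2313 = -1513137/4 + 2313 = -1503885/4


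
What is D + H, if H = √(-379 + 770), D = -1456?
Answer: -1456 + √391 ≈ -1436.2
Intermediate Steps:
H = √391 ≈ 19.774
D + H = -1456 + √391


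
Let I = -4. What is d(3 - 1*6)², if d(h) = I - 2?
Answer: 36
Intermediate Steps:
d(h) = -6 (d(h) = -4 - 2 = -6)
d(3 - 1*6)² = (-6)² = 36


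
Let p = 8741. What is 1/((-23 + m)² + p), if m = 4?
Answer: 1/9102 ≈ 0.00010987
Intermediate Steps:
1/((-23 + m)² + p) = 1/((-23 + 4)² + 8741) = 1/((-19)² + 8741) = 1/(361 + 8741) = 1/9102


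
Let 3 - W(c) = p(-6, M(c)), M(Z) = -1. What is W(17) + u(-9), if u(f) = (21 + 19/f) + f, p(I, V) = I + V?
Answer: 179/9 ≈ 19.889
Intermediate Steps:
W(c) = 10 (W(c) = 3 - (-6 - 1) = 3 - 1*(-7) = 3 + 7 = 10)
u(f) = 21 + f + 19/f
W(17) + u(-9) = 10 + (21 - 9 + 19/(-9)) = 10 + (21 - 9 + 19*(-⅑)) = 10 + (21 - 9 - 19/9) = 10 + 89/9 = 179/9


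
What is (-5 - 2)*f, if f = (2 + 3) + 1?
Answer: -42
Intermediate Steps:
f = 6 (f = 5 + 1 = 6)
(-5 - 2)*f = (-5 - 2)*6 = -7*6 = -42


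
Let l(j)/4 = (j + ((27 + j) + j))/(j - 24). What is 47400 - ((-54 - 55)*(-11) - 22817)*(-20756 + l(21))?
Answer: -451249968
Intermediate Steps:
l(j) = 4*(27 + 3*j)/(-24 + j) (l(j) = 4*((j + ((27 + j) + j))/(j - 24)) = 4*((j + (27 + 2*j))/(-24 + j)) = 4*((27 + 3*j)/(-24 + j)) = 4*(27 + 3*j)/(-24 + j))
47400 - ((-54 - 55)*(-11) - 22817)*(-20756 + l(21)) = 47400 - ((-54 - 55)*(-11) - 22817)*(-20756 + 12*(9 + 21)/(-24 + 21)) = 47400 - (-109*(-11) - 22817)*(-20756 + 12*30/(-3)) = 47400 - (1199 - 22817)*(-20756 + 12*(-⅓)*30) = 47400 - (-21618)*(-20756 - 120) = 47400 - (-21618)*(-20876) = 47400 - 1*451297368 = 47400 - 451297368 = -451249968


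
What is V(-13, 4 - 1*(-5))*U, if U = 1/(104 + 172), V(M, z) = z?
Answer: 3/92 ≈ 0.032609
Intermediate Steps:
U = 1/276 ≈ 0.0036232
V(-13, 4 - 1*(-5))*U = (4 - 1*(-5))*(1/276) = (4 + 5)*(1/276) = 9*(1/276) = 3/92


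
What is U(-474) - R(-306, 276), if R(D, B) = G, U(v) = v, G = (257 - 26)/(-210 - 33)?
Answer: -38317/81 ≈ -473.05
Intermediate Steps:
G = -77/81 (G = 231/(-243) = 231*(-1/243) = -77/81 ≈ -0.95062)
R(D, B) = -77/81
U(-474) - R(-306, 276) = -474 - 1*(-77/81) = -474 + 77/81 = -38317/81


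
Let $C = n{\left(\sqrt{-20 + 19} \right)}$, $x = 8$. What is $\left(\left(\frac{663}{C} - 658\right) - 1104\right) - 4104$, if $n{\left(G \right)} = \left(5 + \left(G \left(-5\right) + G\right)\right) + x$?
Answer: $- \frac{1076591}{185} + \frac{2652 i}{185} \approx -5819.4 + 14.335 i$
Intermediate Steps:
$n{\left(G \right)} = 13 - 4 G$ ($n{\left(G \right)} = \left(5 + \left(G \left(-5\right) + G\right)\right) + 8 = \left(5 + \left(- 5 G + G\right)\right) + 8 = \left(5 - 4 G\right) + 8 = 13 - 4 G$)
$C = 13 - 4 i$ ($C = 13 - 4 \sqrt{-20 + 19} = 13 - 4 \sqrt{-1} = 13 - 4 i \approx 13.0 - 4.0 i$)
$\left(\left(\frac{663}{C} - 658\right) - 1104\right) - 4104 = \left(\left(\frac{663}{13 - 4 i} - 658\right) - 1104\right) - 4104 = \left(\left(663 \frac{13 + 4 i}{185} - 658\right) - 1104\right) - 4104 = \left(\left(\frac{663 \left(13 + 4 i\right)}{185} - 658\right) - 1104\right) - 4104 = \left(\left(-658 + \frac{663 \left(13 + 4 i\right)}{185}\right) - 1104\right) - 4104 = \left(-1762 + \frac{663 \left(13 + 4 i\right)}{185}\right) - 4104 = -5866 + \frac{663 \left(13 + 4 i\right)}{185}$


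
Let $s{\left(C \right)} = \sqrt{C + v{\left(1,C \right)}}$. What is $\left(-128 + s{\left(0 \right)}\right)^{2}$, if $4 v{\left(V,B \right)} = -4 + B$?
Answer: $\left(128 - i\right)^{2} \approx 16383.0 - 256.0 i$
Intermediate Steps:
$v{\left(V,B \right)} = -1 + \frac{B}{4}$ ($v{\left(V,B \right)} = \frac{-4 + B}{4} = -1 + \frac{B}{4}$)
$s{\left(C \right)} = \sqrt{-1 + \frac{5 C}{4}}$ ($s{\left(C \right)} = \sqrt{C + \left(-1 + \frac{C}{4}\right)} = \sqrt{-1 + \frac{5 C}{4}}$)
$\left(-128 + s{\left(0 \right)}\right)^{2} = \left(-128 + \frac{\sqrt{-4 + 5 \cdot 0}}{2}\right)^{2} = \left(-128 + \frac{\sqrt{-4 + 0}}{2}\right)^{2} = \left(-128 + \frac{\sqrt{-4}}{2}\right)^{2} = \left(-128 + \frac{2 i}{2}\right)^{2} = \left(-128 + i\right)^{2}$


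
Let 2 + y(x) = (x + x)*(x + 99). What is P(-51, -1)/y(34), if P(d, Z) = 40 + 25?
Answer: 65/9042 ≈ 0.0071887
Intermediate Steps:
y(x) = -2 + 2*x*(99 + x) (y(x) = -2 + (x + x)*(x + 99) = -2 + (2*x)*(99 + x) = -2 + 2*x*(99 + x))
P(d, Z) = 65
P(-51, -1)/y(34) = 65/(-2 + 2*34² + 198*34) = 65/(-2 + 2*1156 + 6732) = 65/(-2 + 2312 + 6732) = 65/9042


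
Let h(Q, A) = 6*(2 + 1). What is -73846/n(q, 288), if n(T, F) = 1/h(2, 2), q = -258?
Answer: -1329228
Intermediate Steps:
h(Q, A) = 18 (h(Q, A) = 6*3 = 18)
n(T, F) = 1/18
-73846/n(q, 288) = -73846/1/18 = -73846*18 = -1329228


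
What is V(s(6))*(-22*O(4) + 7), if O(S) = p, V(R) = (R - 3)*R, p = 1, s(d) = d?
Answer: -270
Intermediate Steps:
V(R) = R*(-3 + R) (V(R) = (-3 + R)*R = R*(-3 + R))
O(S) = 1
V(s(6))*(-22*O(4) + 7) = (6*(-3 + 6))*(-22*1 + 7) = (6*3)*(-22 + 7) = 18*(-15) = -270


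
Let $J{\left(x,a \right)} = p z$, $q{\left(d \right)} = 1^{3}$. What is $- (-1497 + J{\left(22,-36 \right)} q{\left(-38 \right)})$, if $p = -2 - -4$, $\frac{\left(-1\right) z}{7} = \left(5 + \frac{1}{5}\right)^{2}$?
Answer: $\frac{46889}{25} \approx 1875.6$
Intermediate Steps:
$z = - \frac{4732}{25}$ ($z = - 7 \left(5 + \frac{1}{5}\right)^{2} = - 7 \left(\frac{26}{5}\right)^{2} = \left(-7\right) \frac{676}{25} = - \frac{4732}{25} \approx -189.28$)
$p = 2$ ($p = -2 + 4 = 2$)
$q{\left(d \right)} = 1$
$J{\left(x,a \right)} = - \frac{9464}{25}$ ($J{\left(x,a \right)} = 2 \left(- \frac{4732}{25}\right) = - \frac{9464}{25}$)
$- (-1497 + J{\left(22,-36 \right)} q{\left(-38 \right)}) = - (-1497 - \frac{9464}{25}) = \left(-1\right) \left(- \frac{46889}{25}\right) = \frac{46889}{25}$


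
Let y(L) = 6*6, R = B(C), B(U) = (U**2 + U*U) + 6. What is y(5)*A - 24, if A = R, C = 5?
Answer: 1992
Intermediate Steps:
B(U) = 6 + 2*U**2 (B(U) = (U**2 + U**2) + 6 = 2*U**2 + 6 = 6 + 2*U**2)
R = 56 (R = 6 + 2*5**2 = 6 + 2*25 = 6 + 50 = 56)
A = 56
y(L) = 36
y(5)*A - 24 = 36*56 - 24 = 2016 - 24 = 1992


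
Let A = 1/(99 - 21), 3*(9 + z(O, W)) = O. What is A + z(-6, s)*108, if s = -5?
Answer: -92663/78 ≈ -1188.0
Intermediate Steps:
z(O, W) = -9 + O/3
A = 1/78 ≈ 0.012821
A + z(-6, s)*108 = 1/78 + (-9 + (⅓)*(-6))*108 = 1/78 + (-9 - 2)*108 = 1/78 - 11*108 = 1/78 - 1188 = -92663/78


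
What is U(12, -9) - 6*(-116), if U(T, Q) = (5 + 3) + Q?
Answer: 695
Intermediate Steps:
U(T, Q) = 8 + Q
U(12, -9) - 6*(-116) = (8 - 9) - 6*(-116) = -1 + 696 = 695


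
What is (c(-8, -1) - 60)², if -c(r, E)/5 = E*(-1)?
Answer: 4225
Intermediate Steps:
c(r, E) = 5*E (c(r, E) = -5*E*(-1) = -(-5)*E = 5*E)
(c(-8, -1) - 60)² = (5*(-1) - 60)² = (-5 - 60)² = (-65)² = 4225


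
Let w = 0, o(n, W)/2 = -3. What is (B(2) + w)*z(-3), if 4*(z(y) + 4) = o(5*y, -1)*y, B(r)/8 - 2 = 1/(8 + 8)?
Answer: 33/4 ≈ 8.2500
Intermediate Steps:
o(n, W) = -6 (o(n, W) = 2*(-3) = -6)
B(r) = 33/2 (B(r) = 16 + 8/(8 + 8) = 16 + 8/16 = 16 + 8*(1/16) = 16 + ½ = 33/2)
z(y) = -4 - 3*y/2 (z(y) = -4 + (-6*y)/4 = -4 - 3*y/2)
(B(2) + w)*z(-3) = (33/2 + 0)*(-4 - 3/2*(-3)) = 33*(-4 + 9/2)/2 = (33/2)*(½) = 33/4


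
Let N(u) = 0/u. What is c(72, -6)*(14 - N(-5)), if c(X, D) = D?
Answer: -84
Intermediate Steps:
N(u) = 0
c(72, -6)*(14 - N(-5)) = -6*(14 - 1*0) = -6*(14 + 0) = -6*14 = -84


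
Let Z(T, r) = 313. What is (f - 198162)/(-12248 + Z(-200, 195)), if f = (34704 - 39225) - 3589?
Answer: 18752/1085 ≈ 17.283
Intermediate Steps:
f = -8110 (f = -4521 - 3589 = -8110)
(f - 198162)/(-12248 + Z(-200, 195)) = (-8110 - 198162)/(-12248 + 313) = -206272/(-11935) = -206272*(-1/11935) = 18752/1085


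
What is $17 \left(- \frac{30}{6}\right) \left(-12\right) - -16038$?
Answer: $17058$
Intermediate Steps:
$17 \left(- \frac{30}{6}\right) \left(-12\right) - -16038 = 17 \left(\left(-30\right) \frac{1}{6}\right) \left(-12\right) + 16038 = 17 \left(-5\right) \left(-12\right) + 16038 = \left(-85\right) \left(-12\right) + 16038 = 1020 + 16038 = 17058$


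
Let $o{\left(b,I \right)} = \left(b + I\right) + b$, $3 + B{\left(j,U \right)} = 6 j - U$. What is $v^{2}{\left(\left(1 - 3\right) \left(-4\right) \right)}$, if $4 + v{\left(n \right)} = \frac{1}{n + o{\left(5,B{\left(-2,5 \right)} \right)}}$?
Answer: $\frac{81}{4} \approx 20.25$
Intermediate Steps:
$B{\left(j,U \right)} = -3 - U + 6 j$ ($B{\left(j,U \right)} = -3 - \left(U - 6 j\right) = -3 - U + 6 j$)
$o{\left(b,I \right)} = I + 2 b$ ($o{\left(b,I \right)} = \left(I + b\right) + b = I + 2 b$)
$v{\left(n \right)} = -4 + \frac{1}{-10 + n}$ ($v{\left(n \right)} = -4 + \frac{1}{n + \left(\left(-3 - 5 + 6 \left(-2\right)\right) + 2 \cdot 5\right)} = -4 + \frac{1}{n + \left(\left(-3 - 5 - 12\right) + 10\right)} = -4 + \frac{1}{n + \left(-20 + 10\right)} = -4 + \frac{1}{n - 10} = -4 + \frac{1}{-10 + n}$)
$v^{2}{\left(\left(1 - 3\right) \left(-4\right) \right)} = \left(\frac{41 - 4 \left(1 - 3\right) \left(-4\right)}{-10 + \left(1 - 3\right) \left(-4\right)}\right)^{2} = \left(\frac{41 - 4 \left(\left(-2\right) \left(-4\right)\right)}{-10 - -8}\right)^{2} = \left(\frac{41 - 32}{-10 + 8}\right)^{2} = \left(\frac{41 - 32}{-2}\right)^{2} = \left(\left(- \frac{1}{2}\right) 9\right)^{2} = \left(- \frac{9}{2}\right)^{2} = \frac{81}{4}$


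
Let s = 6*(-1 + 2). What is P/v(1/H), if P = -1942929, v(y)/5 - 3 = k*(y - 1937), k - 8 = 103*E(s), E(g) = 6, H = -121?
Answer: 78364803/244533775 ≈ 0.32047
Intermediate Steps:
s = 6 (s = 6*1 = 6)
k = 626 (k = 8 + 103*6 = 8 + 618 = 626)
v(y) = -6062795 + 3130*y (v(y) = 15 + 5*(626*(y - 1937)) = 15 + 5*(626*(-1937 + y)) = 15 + 5*(-1212562 + 626*y) = 15 + (-6062810 + 3130*y) = -6062795 + 3130*y)
P/v(1/H) = -1942929/(-6062795 + 3130/(-121)) = -1942929/(-6062795 + 3130*(-1/121)) = -1942929/(-6062795 - 3130/121) = -1942929/(-733601325/121) = -1942929*(-121/733601325) = 78364803/244533775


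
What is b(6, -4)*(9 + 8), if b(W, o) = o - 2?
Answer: -102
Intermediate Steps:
b(W, o) = -2 + o
b(6, -4)*(9 + 8) = (-2 - 4)*(9 + 8) = -6*17 = -102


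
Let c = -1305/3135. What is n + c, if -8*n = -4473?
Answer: 934161/1672 ≈ 558.71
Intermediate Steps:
n = 4473/8 (n = -⅛*(-4473) = 4473/8 ≈ 559.13)
c = -87/209 (c = -1305*1/3135 = -87/209 ≈ -0.41627)
n + c = 4473/8 - 87/209 = 934161/1672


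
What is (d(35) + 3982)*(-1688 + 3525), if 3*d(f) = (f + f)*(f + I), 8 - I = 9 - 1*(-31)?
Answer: 7443524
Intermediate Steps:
I = -32 (I = 8 - (9 - 1*(-31)) = 8 - (9 + 31) = 8 - 1*40 = 8 - 40 = -32)
d(f) = 2*f*(-32 + f)/3 (d(f) = ((f + f)*(f - 32))/3 = ((2*f)*(-32 + f))/3 = (2*f*(-32 + f))/3 = 2*f*(-32 + f)/3)
(d(35) + 3982)*(-1688 + 3525) = ((2/3)*35*(-32 + 35) + 3982)*(-1688 + 3525) = ((2/3)*35*3 + 3982)*1837 = (70 + 3982)*1837 = 4052*1837 = 7443524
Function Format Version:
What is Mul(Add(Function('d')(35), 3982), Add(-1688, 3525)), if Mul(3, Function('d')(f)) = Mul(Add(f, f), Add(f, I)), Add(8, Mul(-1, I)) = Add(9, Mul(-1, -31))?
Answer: 7443524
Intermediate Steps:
I = -32 (I = Add(8, Mul(-1, Add(9, Mul(-1, -31)))) = Add(8, Mul(-1, Add(9, 31))) = Add(8, Mul(-1, 40)) = Add(8, -40) = -32)
Function('d')(f) = Mul(Rational(2, 3), f, Add(-32, f)) (Function('d')(f) = Mul(Rational(1, 3), Mul(Add(f, f), Add(f, -32))) = Mul(Rational(1, 3), Mul(Mul(2, f), Add(-32, f))) = Mul(Rational(1, 3), Mul(2, f, Add(-32, f))) = Mul(Rational(2, 3), f, Add(-32, f)))
Mul(Add(Function('d')(35), 3982), Add(-1688, 3525)) = Mul(Add(Mul(Rational(2, 3), 35, Add(-32, 35)), 3982), Add(-1688, 3525)) = Mul(Add(Mul(Rational(2, 3), 35, 3), 3982), 1837) = Mul(Add(70, 3982), 1837) = Mul(4052, 1837) = 7443524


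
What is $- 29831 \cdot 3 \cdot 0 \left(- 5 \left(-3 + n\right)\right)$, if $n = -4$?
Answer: $0$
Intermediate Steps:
$- 29831 \cdot 3 \cdot 0 \left(- 5 \left(-3 + n\right)\right) = - 29831 \cdot 3 \cdot 0 \left(- 5 \left(-3 - 4\right)\right) = - 29831 \cdot 0 \left(\left(-5\right) \left(-7\right)\right) = - 29831 \cdot 0 \cdot 35 = \left(-29831\right) 0 = 0$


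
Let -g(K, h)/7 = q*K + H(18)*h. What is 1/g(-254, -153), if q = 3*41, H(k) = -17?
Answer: 1/200487 ≈ 4.9879e-6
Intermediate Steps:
q = 123
g(K, h) = -861*K + 119*h (g(K, h) = -7*(123*K - 17*h) = -7*(-17*h + 123*K) = -861*K + 119*h)
1/g(-254, -153) = 1/(-861*(-254) + 119*(-153)) = 1/(218694 - 18207) = 1/200487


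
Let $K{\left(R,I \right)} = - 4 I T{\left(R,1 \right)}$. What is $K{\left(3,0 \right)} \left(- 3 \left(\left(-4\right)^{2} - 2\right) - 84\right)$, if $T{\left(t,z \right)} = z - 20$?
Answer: $0$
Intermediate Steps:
$T{\left(t,z \right)} = -20 + z$ ($T{\left(t,z \right)} = z - 20 = -20 + z$)
$K{\left(R,I \right)} = 76 I$ ($K{\left(R,I \right)} = - 4 I \left(-20 + 1\right) = - 4 I \left(-19\right) = 76 I$)
$K{\left(3,0 \right)} \left(- 3 \left(\left(-4\right)^{2} - 2\right) - 84\right) = 76 \cdot 0 \left(- 3 \left(\left(-4\right)^{2} - 2\right) - 84\right) = 0 \left(- 3 \left(16 - 2\right) - 84\right) = 0 \left(\left(-3\right) 14 - 84\right) = 0 \left(-42 - 84\right) = 0 \left(-126\right) = 0$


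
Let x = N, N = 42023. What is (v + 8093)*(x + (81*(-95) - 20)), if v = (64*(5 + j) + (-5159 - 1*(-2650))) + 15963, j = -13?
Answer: 721668780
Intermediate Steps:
x = 42023
v = 12942 (v = (64*(5 - 13) + (-5159 - 1*(-2650))) + 15963 = (64*(-8) + (-5159 + 2650)) + 15963 = (-512 - 2509) + 15963 = -3021 + 15963 = 12942)
(v + 8093)*(x + (81*(-95) - 20)) = (12942 + 8093)*(42023 + (81*(-95) - 20)) = 21035*(42023 + (-7695 - 20)) = 21035*(42023 - 7715) = 21035*34308 = 721668780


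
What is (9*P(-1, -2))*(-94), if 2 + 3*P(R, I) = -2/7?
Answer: 4512/7 ≈ 644.57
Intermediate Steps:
P(R, I) = -16/21 (P(R, I) = -⅔ + (-2/7)/3 = -⅔ + (-2*⅐)/3 = -⅔ + (⅓)*(-2/7) = -⅔ - 2/21 = -16/21)
(9*P(-1, -2))*(-94) = (9*(-16/21))*(-94) = -48/7*(-94) = 4512/7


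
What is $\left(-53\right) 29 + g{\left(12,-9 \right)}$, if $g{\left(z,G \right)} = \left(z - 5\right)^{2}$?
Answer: $-1488$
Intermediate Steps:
$g{\left(z,G \right)} = \left(-5 + z\right)^{2}$
$\left(-53\right) 29 + g{\left(12,-9 \right)} = \left(-53\right) 29 + \left(-5 + 12\right)^{2} = -1537 + 7^{2} = -1537 + 49 = -1488$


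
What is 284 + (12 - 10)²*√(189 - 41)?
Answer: 284 + 8*√37 ≈ 332.66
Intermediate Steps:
284 + (12 - 10)²*√(189 - 41) = 284 + 2²*√148 = 284 + 4*(2*√37) = 284 + 8*√37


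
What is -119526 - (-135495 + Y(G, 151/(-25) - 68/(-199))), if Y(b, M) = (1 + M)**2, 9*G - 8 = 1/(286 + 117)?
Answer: 394696386749/24750625 ≈ 15947.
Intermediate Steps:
G = 1075/1209 (G = 8/9 + 1/(9*(286 + 117)) = 8/9 + (1/9)/403 = 8/9 + (1/9)*(1/403) = 8/9 + 1/3627 = 1075/1209 ≈ 0.88916)
-119526 - (-135495 + Y(G, 151/(-25) - 68/(-199))) = -119526 - (-135495 + (1 + (151/(-25) - 68/(-199)))**2) = -119526 - (-135495 + (1 + (151*(-1/25) - 68*(-1/199)))**2) = -119526 - (-135495 + (1 + (-151/25 + 68/199))**2) = -119526 - (-135495 + (1 - 28349/4975)**2) = -119526 - (-135495 + (-23374/4975)**2) = -119526 - (-135495 + 546343876/24750625) = -119526 - 1*(-3353039590499/24750625) = -119526 + 3353039590499/24750625 = 394696386749/24750625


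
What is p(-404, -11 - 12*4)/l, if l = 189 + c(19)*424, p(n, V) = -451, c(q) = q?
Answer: -451/8245 ≈ -0.054700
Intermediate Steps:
l = 8245 (l = 189 + 19*424 = 189 + 8056 = 8245)
p(-404, -11 - 12*4)/l = -451/8245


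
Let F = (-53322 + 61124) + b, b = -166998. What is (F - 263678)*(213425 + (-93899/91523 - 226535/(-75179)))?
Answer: -620993579064092005266/6880607617 ≈ -9.0253e+10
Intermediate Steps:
F = -159196 (F = (-53322 + 61124) - 166998 = 7802 - 166998 = -159196)
(F - 263678)*(213425 + (-93899/91523 - 226535/(-75179))) = (-159196 - 263678)*(213425 + (-93899/91523 - 226535/(-75179))) = -422874*(213425 + (-93899*1/91523 - 226535*(-1/75179))) = -422874*(213425 + (-93899/91523 + 226535/75179)) = -422874*(213425 + 13673929884/6880607617) = -422874*1468507354588109/6880607617 = -620993579064092005266/6880607617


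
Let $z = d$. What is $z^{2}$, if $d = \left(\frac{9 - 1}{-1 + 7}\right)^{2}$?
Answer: $\frac{256}{81} \approx 3.1605$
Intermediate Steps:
$d = \frac{16}{9}$ ($d = \left(\frac{8}{6}\right)^{2} = \left(8 \cdot \frac{1}{6}\right)^{2} = \left(\frac{4}{3}\right)^{2} = \frac{16}{9} \approx 1.7778$)
$z = \frac{16}{9} \approx 1.7778$
$z^{2} = \left(\frac{16}{9}\right)^{2} = \frac{256}{81}$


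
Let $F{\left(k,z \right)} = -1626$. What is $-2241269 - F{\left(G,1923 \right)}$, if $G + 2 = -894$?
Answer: $-2239643$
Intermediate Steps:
$G = -896$ ($G = -2 - 894 = -896$)
$-2241269 - F{\left(G,1923 \right)} = -2241269 - -1626 = -2241269 + 1626 = -2239643$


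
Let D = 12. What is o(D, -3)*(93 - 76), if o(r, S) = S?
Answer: -51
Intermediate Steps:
o(D, -3)*(93 - 76) = -3*(93 - 76) = -3*17 = -51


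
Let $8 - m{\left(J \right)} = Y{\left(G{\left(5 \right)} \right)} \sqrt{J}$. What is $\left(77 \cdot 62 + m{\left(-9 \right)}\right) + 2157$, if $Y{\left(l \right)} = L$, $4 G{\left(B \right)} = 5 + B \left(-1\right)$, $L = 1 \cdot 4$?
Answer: $6939 - 12 i \approx 6939.0 - 12.0 i$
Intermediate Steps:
$L = 4$
$G{\left(B \right)} = \frac{5}{4} - \frac{B}{4}$ ($G{\left(B \right)} = \frac{5 + B \left(-1\right)}{4} = \frac{5 - B}{4} = \frac{5}{4} - \frac{B}{4}$)
$Y{\left(l \right)} = 4$
$m{\left(J \right)} = 8 - 4 \sqrt{J}$
$\left(77 \cdot 62 + m{\left(-9 \right)}\right) + 2157 = \left(77 \cdot 62 + \left(8 - 4 \sqrt{-9}\right)\right) + 2157 = \left(4774 + \left(8 - 4 \cdot 3 i\right)\right) + 2157 = \left(4774 + \left(8 - 12 i\right)\right) + 2157 = \left(4782 - 12 i\right) + 2157 = 6939 - 12 i$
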